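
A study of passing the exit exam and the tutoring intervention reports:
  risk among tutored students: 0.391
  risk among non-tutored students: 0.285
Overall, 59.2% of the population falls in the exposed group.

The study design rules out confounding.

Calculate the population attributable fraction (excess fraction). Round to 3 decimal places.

PAF ≈ 0.180

Let p₁ = 0.391, p₀ = 0.285.
Overall risk P(Y=1) = π·p₁ + (1−π)·p₀ = 0.592×0.391 + 0.408×0.285 = 0.34775.
Under exogeneity, PAF = [P(Y=1) − p₀] / P(Y=1).
PAF = (0.34775 − 0.285) / 0.34775 ≈ 0.1805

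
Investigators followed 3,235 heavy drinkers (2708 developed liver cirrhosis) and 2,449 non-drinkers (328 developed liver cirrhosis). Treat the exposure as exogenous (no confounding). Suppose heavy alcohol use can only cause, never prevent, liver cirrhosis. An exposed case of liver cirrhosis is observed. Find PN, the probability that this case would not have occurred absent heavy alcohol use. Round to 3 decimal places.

PN ≈ 0.840

p₁ = P(outcome | exposed) = 2708/3235 = 0.83709
p₀ = P(outcome | unexposed) = 328/2449 = 0.13393
Under exogeneity and monotonicity, PN = (p₁ − p₀) / p₁.
PN = (0.83709 − 0.13393) / 0.83709 = 0.70316 / 0.83709 ≈ 0.8400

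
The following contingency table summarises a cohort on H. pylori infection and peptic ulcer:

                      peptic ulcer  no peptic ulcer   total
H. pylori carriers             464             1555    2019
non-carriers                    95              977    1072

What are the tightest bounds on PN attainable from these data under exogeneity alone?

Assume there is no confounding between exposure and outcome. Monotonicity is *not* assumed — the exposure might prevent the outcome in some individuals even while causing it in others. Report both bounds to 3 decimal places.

0.614 ≤ PN ≤ 1.000

p₁ = P(outcome | exposed) = 464/2019 = 0.22982
p₀ = P(outcome | unexposed) = 95/1072 = 0.088619
Under exogeneity alone the bounds on PN are max{0,(p₁−p₀)/p₁} ≤ PN ≤ min{1,(1−p₀)/p₁}.
  lower = (p₁ − p₀)/p₁ = 0.1412 / 0.22982 ≈ 0.6144
  upper = min{1, (1 − p₀)/p₁} = 0.91138 / 0.22982 ≈ 3.9657 → capped at 1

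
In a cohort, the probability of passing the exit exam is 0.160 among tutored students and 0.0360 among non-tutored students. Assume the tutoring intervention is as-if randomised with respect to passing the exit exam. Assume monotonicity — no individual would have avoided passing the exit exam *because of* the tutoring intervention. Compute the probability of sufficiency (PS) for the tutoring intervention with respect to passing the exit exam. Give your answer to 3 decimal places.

Let p₁ = 0.16, p₀ = 0.036.
Under exogeneity and monotonicity, PS = (p₁ − p₀) / (1 − p₀).
PS = (0.16 − 0.036) / (1 − 0.036) = 0.124 / 0.964 ≈ 0.1286

PS ≈ 0.129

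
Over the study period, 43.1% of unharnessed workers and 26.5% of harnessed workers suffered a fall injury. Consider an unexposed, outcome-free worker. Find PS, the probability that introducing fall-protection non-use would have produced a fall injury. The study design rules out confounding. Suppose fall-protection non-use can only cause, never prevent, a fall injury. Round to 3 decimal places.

p₁ = 0.431, p₀ = 0.265.
Under exogeneity and monotonicity, PS = (p₁ − p₀) / (1 − p₀).
PS = (0.431 − 0.265) / (1 − 0.265) = 0.166 / 0.735 ≈ 0.2259

PS ≈ 0.226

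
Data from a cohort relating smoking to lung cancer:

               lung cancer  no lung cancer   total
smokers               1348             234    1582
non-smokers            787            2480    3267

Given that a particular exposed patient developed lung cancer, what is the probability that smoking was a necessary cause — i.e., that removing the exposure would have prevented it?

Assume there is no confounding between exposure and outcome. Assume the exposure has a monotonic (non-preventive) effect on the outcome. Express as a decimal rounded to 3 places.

PN ≈ 0.717

p₁ = P(outcome | exposed) = 1348/1582 = 0.85209
p₀ = P(outcome | unexposed) = 787/3267 = 0.24089
Under exogeneity and monotonicity, PN = (p₁ − p₀)/p₁.
PN = (0.85209 − 0.24089) / 0.85209 ≈ 0.7173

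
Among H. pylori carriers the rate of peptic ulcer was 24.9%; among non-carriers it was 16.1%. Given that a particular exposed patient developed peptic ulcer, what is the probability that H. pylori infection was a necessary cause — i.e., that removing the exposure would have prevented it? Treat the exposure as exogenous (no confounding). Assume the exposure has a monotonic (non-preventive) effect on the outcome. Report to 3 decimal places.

p₁ = 0.249, p₀ = 0.161.
Under exogeneity and monotonicity, PN = (p₁ − p₀) / p₁.
PN = (0.249 − 0.161) / 0.249 = 0.088 / 0.249 ≈ 0.3534

PN ≈ 0.353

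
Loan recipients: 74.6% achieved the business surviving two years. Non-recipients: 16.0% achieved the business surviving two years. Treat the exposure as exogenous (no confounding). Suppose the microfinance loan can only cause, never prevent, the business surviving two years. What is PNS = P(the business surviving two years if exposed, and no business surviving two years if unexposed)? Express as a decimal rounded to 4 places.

PNS ≈ 0.5860

p₁ = 0.746, p₀ = 0.16.
Under exogeneity and monotonicity, PNS = p₁ − p₀.
PNS = 0.746 − 0.16 = 0.586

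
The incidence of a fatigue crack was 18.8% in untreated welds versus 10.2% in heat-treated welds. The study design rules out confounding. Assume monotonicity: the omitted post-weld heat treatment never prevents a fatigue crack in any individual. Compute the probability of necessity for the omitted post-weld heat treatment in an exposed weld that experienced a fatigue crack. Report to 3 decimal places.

p₁ = 0.188, p₀ = 0.102.
Under exogeneity and monotonicity, PN = (p₁ − p₀) / p₁.
PN = (0.188 − 0.102) / 0.188 = 0.086 / 0.188 ≈ 0.4574

PN ≈ 0.457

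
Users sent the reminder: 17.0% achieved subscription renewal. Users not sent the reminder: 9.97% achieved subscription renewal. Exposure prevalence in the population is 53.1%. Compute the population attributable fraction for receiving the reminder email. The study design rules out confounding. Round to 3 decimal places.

PAF ≈ 0.272

p₁ = 0.17, p₀ = 0.0997.
Overall risk P(Y=1) = π·p₁ + (1−π)·p₀ = 0.531×0.17 + 0.469×0.0997 = 0.13703.
Under exogeneity, PAF = [P(Y=1) − p₀] / P(Y=1).
PAF = (0.13703 − 0.0997) / 0.13703 ≈ 0.2724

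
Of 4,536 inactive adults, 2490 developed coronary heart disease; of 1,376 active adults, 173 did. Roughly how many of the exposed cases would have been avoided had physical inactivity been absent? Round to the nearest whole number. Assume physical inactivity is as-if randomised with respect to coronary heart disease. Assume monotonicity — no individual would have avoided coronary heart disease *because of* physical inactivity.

p₁ = P(outcome | exposed) = 2490/4536 = 0.54894
p₀ = P(outcome | unexposed) = 173/1376 = 0.12573
PN = (p₁ − p₀)/p₁ = (0.54894 − 0.12573) / 0.54894 ≈ 0.77097.
Attributable cases ≈ PN × (exposed cases) = 0.77097 × 2490 ≈ 1919.70.

about 1920 cases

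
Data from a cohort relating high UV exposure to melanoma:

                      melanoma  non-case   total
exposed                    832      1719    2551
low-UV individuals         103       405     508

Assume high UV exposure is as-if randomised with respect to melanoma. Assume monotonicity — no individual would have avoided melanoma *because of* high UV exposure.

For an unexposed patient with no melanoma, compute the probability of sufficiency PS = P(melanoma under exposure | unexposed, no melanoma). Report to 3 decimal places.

PS ≈ 0.155

p₁ = P(outcome | exposed) = 832/2551 = 0.32615
p₀ = P(outcome | unexposed) = 103/508 = 0.20276
Under exogeneity and monotonicity, PS = (p₁ − p₀)/(1 − p₀).
PS = (0.32615 − 0.20276) / 0.79724 ≈ 0.1548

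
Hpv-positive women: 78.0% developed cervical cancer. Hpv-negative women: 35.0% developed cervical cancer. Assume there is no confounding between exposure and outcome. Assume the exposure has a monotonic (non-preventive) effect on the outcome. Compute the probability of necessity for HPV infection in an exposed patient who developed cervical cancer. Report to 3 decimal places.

p₁ = 0.78, p₀ = 0.35.
Under exogeneity and monotonicity, PN = (p₁ − p₀) / p₁.
PN = (0.78 − 0.35) / 0.78 = 0.43 / 0.78 ≈ 0.5513

PN ≈ 0.551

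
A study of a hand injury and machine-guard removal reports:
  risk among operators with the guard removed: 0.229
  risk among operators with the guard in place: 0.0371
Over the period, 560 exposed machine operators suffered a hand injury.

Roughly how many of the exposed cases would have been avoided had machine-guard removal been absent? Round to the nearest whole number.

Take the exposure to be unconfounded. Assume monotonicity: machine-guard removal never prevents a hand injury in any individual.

Let p₁ = 0.229, p₀ = 0.0371.
PN = (p₁ − p₀)/p₁ = (0.229 − 0.0371) / 0.229 ≈ 0.83799.
Attributable cases ≈ PN × (exposed cases) = 0.83799 × 560 ≈ 469.28.

about 469 cases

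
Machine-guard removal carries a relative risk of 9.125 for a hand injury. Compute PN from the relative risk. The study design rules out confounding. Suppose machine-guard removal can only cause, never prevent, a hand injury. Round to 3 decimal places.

Under exogeneity and monotonicity, PN = (RR − 1) / RR = 1 − 1/RR.
PN = (9.125 − 1) / 9.125 = 8.125 / 9.125 ≈ 0.8904

PN ≈ 0.890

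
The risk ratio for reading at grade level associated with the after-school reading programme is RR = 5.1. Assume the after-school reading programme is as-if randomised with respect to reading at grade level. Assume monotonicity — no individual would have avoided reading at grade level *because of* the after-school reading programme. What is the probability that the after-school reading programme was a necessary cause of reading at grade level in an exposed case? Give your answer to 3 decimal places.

PN ≈ 0.804

Under exogeneity and monotonicity, PN = (RR − 1) / RR = 1 − 1/RR.
PN = (5.1 − 1) / 5.1 = 4.1 / 5.1 ≈ 0.8039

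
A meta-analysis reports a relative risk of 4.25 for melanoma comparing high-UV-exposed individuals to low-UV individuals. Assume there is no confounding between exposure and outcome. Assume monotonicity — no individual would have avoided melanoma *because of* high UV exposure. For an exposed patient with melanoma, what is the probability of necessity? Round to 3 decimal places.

PN ≈ 0.765

Under exogeneity and monotonicity, PN = (RR − 1) / RR = 1 − 1/RR.
PN = (4.25 − 1) / 4.25 = 3.25 / 4.25 ≈ 0.7647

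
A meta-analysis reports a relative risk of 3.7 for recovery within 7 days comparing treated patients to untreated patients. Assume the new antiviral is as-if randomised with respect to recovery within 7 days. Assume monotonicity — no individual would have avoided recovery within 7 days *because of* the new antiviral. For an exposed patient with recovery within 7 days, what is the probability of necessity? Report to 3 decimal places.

Under exogeneity and monotonicity, PN = (RR − 1) / RR = 1 − 1/RR.
PN = (3.7 − 1) / 3.7 = 2.7 / 3.7 ≈ 0.7297

PN ≈ 0.730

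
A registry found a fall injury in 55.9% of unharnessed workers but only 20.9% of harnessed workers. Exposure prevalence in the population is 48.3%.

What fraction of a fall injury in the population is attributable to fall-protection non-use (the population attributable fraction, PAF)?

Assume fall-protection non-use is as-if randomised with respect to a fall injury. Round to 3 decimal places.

p₁ = 0.559, p₀ = 0.209.
Overall risk P(Y=1) = π·p₁ + (1−π)·p₀ = 0.483×0.559 + 0.517×0.209 = 0.37805.
Under exogeneity, PAF = [P(Y=1) − p₀] / P(Y=1).
PAF = (0.37805 − 0.209) / 0.37805 ≈ 0.4472

PAF ≈ 0.447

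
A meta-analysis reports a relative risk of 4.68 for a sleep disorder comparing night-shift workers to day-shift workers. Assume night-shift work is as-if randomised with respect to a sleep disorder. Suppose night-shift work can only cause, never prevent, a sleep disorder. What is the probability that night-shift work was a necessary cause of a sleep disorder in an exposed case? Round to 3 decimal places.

PN ≈ 0.786

Under exogeneity and monotonicity, PN = (RR − 1) / RR = 1 − 1/RR.
PN = (4.68 − 1) / 4.68 = 3.68 / 4.68 ≈ 0.7863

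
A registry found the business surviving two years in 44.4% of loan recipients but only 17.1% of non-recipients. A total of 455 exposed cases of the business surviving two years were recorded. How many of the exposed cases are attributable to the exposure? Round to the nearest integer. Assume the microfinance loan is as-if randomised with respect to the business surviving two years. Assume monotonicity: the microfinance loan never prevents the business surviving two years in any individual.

p₁ = 0.444, p₀ = 0.171.
PN = (p₁ − p₀)/p₁ = (0.444 − 0.171) / 0.444 ≈ 0.61486.
Attributable cases ≈ PN × (exposed cases) = 0.61486 × 455 ≈ 279.76.

about 280 cases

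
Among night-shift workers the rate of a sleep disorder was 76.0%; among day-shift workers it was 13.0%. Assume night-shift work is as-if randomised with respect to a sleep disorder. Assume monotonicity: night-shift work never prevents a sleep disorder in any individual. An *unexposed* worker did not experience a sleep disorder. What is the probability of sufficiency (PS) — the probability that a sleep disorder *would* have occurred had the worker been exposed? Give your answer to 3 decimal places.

p₁ = 0.76, p₀ = 0.13.
Under exogeneity and monotonicity, PS = (p₁ − p₀) / (1 − p₀).
PS = (0.76 − 0.13) / (1 − 0.13) = 0.63 / 0.87 ≈ 0.7241

PS ≈ 0.724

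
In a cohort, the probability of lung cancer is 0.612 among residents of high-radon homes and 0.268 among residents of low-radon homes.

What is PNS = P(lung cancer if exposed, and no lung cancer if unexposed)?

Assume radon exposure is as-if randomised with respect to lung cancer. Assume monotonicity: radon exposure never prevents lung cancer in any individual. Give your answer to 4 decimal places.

PNS ≈ 0.3440

Let p₁ = 0.612, p₀ = 0.268.
Under exogeneity and monotonicity, PNS = p₁ − p₀.
PNS = 0.612 − 0.268 = 0.344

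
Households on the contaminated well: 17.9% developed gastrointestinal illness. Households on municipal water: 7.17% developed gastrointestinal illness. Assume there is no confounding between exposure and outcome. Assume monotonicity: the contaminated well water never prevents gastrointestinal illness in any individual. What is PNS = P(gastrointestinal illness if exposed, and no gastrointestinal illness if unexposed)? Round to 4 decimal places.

PNS ≈ 0.1073

p₁ = 0.179, p₀ = 0.0717.
Under exogeneity and monotonicity, PNS = p₁ − p₀.
PNS = 0.179 − 0.0717 = 0.1073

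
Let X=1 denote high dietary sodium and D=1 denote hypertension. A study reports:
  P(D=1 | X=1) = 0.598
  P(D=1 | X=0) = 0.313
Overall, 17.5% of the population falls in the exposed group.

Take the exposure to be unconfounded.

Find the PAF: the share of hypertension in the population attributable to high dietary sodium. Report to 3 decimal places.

PAF ≈ 0.137

Let p₁ = 0.598, p₀ = 0.313.
Overall risk P(Y=1) = π·p₁ + (1−π)·p₀ = 0.175×0.598 + 0.825×0.313 = 0.36287.
Under exogeneity, PAF = [P(Y=1) − p₀] / P(Y=1).
PAF = (0.36287 − 0.313) / 0.36287 ≈ 0.1374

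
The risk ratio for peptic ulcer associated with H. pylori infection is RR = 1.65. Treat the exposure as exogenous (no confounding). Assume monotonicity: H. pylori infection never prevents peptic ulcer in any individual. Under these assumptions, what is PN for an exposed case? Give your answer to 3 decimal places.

PN ≈ 0.394

Under exogeneity and monotonicity, PN = (RR − 1) / RR = 1 − 1/RR.
PN = (1.65 − 1) / 1.65 = 0.65 / 1.65 ≈ 0.3939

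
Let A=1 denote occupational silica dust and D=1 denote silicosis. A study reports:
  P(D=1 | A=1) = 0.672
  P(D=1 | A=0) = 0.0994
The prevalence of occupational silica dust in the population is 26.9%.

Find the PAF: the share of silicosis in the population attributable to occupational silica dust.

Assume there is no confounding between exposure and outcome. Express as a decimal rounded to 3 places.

Let p₁ = 0.672, p₀ = 0.0994.
Overall risk P(Y=1) = π·p₁ + (1−π)·p₀ = 0.269×0.672 + 0.731×0.0994 = 0.25343.
Under exogeneity, PAF = [P(Y=1) − p₀] / P(Y=1).
PAF = (0.25343 − 0.0994) / 0.25343 ≈ 0.6078

PAF ≈ 0.608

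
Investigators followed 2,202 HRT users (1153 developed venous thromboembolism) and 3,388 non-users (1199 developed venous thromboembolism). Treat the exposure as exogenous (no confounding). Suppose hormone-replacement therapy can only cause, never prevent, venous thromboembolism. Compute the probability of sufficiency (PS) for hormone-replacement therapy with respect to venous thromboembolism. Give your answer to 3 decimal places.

p₁ = P(outcome | exposed) = 1153/2202 = 0.52361
p₀ = P(outcome | unexposed) = 1199/3388 = 0.3539
Under exogeneity and monotonicity, PS = (p₁ − p₀) / (1 − p₀).
PS = (0.52361 − 0.3539) / (1 − 0.3539) = 0.16972 / 0.6461 ≈ 0.2627

PS ≈ 0.263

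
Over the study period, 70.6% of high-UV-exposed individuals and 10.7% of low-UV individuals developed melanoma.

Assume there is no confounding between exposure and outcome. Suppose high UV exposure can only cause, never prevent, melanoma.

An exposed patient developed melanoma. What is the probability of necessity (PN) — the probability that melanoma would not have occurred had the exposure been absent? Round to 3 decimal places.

p₁ = 0.706, p₀ = 0.107.
Under exogeneity and monotonicity, PN = (p₁ − p₀) / p₁.
PN = (0.706 − 0.107) / 0.706 = 0.599 / 0.706 ≈ 0.8484

PN ≈ 0.848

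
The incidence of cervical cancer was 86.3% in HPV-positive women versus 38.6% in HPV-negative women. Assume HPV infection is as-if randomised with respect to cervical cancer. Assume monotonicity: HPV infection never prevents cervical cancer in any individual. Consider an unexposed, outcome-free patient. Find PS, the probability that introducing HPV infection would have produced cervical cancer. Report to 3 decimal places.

p₁ = 0.863, p₀ = 0.386.
Under exogeneity and monotonicity, PS = (p₁ − p₀) / (1 − p₀).
PS = (0.863 − 0.386) / (1 − 0.386) = 0.477 / 0.614 ≈ 0.7769

PS ≈ 0.777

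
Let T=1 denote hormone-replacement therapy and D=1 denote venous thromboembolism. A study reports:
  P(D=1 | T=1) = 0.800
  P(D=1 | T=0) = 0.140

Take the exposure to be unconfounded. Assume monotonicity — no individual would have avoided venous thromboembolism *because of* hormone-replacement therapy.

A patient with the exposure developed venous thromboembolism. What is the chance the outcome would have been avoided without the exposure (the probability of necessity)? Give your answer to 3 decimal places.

PN ≈ 0.825

Let p₁ = 0.8, p₀ = 0.14.
Under exogeneity and monotonicity, PN = (p₁ − p₀) / p₁.
PN = (0.8 − 0.14) / 0.8 = 0.66 / 0.8 ≈ 0.8250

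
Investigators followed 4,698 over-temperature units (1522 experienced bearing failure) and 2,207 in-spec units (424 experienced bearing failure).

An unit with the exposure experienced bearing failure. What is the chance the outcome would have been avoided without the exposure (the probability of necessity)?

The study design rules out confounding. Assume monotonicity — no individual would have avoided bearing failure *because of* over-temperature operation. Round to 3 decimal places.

PN ≈ 0.407

p₁ = P(outcome | exposed) = 1522/4698 = 0.32397
p₀ = P(outcome | unexposed) = 424/2207 = 0.19212
Under exogeneity and monotonicity, PN = (p₁ − p₀) / p₁.
PN = (0.32397 − 0.19212) / 0.32397 = 0.13185 / 0.32397 ≈ 0.4070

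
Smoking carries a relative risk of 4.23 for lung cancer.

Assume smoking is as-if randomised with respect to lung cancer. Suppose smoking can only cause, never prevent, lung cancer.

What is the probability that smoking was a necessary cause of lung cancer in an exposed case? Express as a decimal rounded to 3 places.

Under exogeneity and monotonicity, PN = (RR − 1) / RR = 1 − 1/RR.
PN = (4.23 − 1) / 4.23 = 3.23 / 4.23 ≈ 0.7636

PN ≈ 0.764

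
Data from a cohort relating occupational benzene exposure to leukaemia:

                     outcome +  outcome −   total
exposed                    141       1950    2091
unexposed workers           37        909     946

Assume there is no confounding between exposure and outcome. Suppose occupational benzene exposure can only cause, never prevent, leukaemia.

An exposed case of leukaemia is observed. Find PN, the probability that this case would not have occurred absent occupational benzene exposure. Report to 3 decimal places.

PN ≈ 0.420

p₁ = P(outcome | exposed) = 141/2091 = 0.067432
p₀ = P(outcome | unexposed) = 37/946 = 0.039112
Under exogeneity and monotonicity, PN = (p₁ − p₀)/p₁.
PN = (0.067432 − 0.039112) / 0.067432 ≈ 0.4200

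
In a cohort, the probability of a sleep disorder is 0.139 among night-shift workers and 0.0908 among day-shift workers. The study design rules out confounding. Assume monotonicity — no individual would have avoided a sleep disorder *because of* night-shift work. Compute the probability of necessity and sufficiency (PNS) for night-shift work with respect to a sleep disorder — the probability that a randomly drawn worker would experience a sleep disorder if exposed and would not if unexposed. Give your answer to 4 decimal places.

Let p₁ = 0.139, p₀ = 0.0908.
Under exogeneity and monotonicity, PNS = p₁ − p₀.
PNS = 0.139 − 0.0908 = 0.0482

PNS ≈ 0.0482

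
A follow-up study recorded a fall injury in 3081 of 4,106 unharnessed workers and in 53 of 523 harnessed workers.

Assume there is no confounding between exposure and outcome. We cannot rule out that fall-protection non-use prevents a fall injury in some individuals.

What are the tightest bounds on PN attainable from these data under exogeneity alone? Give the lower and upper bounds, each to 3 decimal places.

0.865 ≤ PN ≤ 1.000

p₁ = P(outcome | exposed) = 3081/4106 = 0.75037
p₀ = P(outcome | unexposed) = 53/523 = 0.10134
Under exogeneity alone the bounds on PN are max{0,(p₁−p₀)/p₁} ≤ PN ≤ min{1,(1−p₀)/p₁}.
  lower = (p₁ − p₀)/p₁ = 0.64903 / 0.75037 ≈ 0.8649
  upper = min{1, (1 − p₀)/p₁} = 0.89866 / 0.75037 ≈ 1.1976 → capped at 1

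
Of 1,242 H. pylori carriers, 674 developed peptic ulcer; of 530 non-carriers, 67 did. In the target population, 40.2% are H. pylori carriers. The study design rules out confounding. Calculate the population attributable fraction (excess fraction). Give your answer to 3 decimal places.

PAF ≈ 0.570

p₁ = P(outcome | exposed) = 674/1242 = 0.54267
p₀ = P(outcome | unexposed) = 67/530 = 0.12642
Overall risk P(Y=1) = π·p₁ + (1−π)·p₀ = 0.402×0.54267 + 0.598×0.12642 = 0.29375.
Under exogeneity, PAF = [P(Y=1) − p₀] / P(Y=1).
PAF = (0.29375 − 0.12642) / 0.29375 ≈ 0.5697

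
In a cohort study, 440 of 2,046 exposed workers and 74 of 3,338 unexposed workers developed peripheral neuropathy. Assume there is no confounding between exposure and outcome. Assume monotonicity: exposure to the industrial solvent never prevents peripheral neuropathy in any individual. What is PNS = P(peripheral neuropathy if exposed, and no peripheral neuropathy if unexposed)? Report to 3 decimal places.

p₁ = P(outcome | exposed) = 440/2046 = 0.21505
p₀ = P(outcome | unexposed) = 74/3338 = 0.022169
Under exogeneity and monotonicity, PNS = p₁ − p₀.
PNS = 0.21505 − 0.022169 = 0.19288

PNS ≈ 0.193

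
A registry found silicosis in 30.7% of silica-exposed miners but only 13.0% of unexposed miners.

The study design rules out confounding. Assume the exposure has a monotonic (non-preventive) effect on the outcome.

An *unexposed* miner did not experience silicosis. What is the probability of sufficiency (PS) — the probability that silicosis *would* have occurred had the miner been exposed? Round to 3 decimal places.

p₁ = 0.307, p₀ = 0.13.
Under exogeneity and monotonicity, PS = (p₁ − p₀) / (1 − p₀).
PS = (0.307 − 0.13) / (1 − 0.13) = 0.177 / 0.87 ≈ 0.2034

PS ≈ 0.203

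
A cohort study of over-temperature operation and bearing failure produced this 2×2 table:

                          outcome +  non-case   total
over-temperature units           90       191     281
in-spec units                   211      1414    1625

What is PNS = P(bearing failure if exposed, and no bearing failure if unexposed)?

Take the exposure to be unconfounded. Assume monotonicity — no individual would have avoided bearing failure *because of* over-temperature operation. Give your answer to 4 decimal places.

p₁ = P(outcome | exposed) = 90/281 = 0.32028
p₀ = P(outcome | unexposed) = 211/1625 = 0.12985
Under exogeneity and monotonicity, PNS = p₁ − p₀.
PNS = 0.32028 − 0.12985 = 0.19044

PNS ≈ 0.1904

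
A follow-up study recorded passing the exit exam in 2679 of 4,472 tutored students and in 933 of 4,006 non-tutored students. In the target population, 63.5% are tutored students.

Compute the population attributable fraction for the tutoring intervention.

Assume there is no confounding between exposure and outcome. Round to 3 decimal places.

p₁ = P(outcome | exposed) = 2679/4472 = 0.59906
p₀ = P(outcome | unexposed) = 933/4006 = 0.2329
Overall risk P(Y=1) = π·p₁ + (1−π)·p₀ = 0.635×0.59906 + 0.365×0.2329 = 0.46541.
Under exogeneity, PAF = [P(Y=1) − p₀] / P(Y=1).
PAF = (0.46541 − 0.2329) / 0.46541 ≈ 0.4996

PAF ≈ 0.500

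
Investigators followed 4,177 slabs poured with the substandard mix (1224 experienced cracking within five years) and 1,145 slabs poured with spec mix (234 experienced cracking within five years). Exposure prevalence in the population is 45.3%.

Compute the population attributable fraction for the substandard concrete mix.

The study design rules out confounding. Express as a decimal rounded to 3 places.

PAF ≈ 0.164

p₁ = P(outcome | exposed) = 1224/4177 = 0.29303
p₀ = P(outcome | unexposed) = 234/1145 = 0.20437
Overall risk P(Y=1) = π·p₁ + (1−π)·p₀ = 0.453×0.29303 + 0.547×0.20437 = 0.24453.
Under exogeneity, PAF = [P(Y=1) − p₀] / P(Y=1).
PAF = (0.24453 − 0.20437) / 0.24453 ≈ 0.1643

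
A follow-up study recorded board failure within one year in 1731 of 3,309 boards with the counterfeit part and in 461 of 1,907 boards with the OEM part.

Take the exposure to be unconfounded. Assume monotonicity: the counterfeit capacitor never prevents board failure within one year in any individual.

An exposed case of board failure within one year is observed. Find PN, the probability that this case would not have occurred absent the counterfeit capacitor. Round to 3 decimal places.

PN ≈ 0.538

p₁ = P(outcome | exposed) = 1731/3309 = 0.52312
p₀ = P(outcome | unexposed) = 461/1907 = 0.24174
Under exogeneity and monotonicity, PN = (p₁ − p₀) / p₁.
PN = (0.52312 − 0.24174) / 0.52312 = 0.28138 / 0.52312 ≈ 0.5379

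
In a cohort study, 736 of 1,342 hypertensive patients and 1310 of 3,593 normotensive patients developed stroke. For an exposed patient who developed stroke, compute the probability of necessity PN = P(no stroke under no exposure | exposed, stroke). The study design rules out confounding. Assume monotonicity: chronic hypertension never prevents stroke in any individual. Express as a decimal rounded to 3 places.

PN ≈ 0.335

p₁ = P(outcome | exposed) = 736/1342 = 0.54844
p₀ = P(outcome | unexposed) = 1310/3593 = 0.3646
Under exogeneity and monotonicity, PN = (p₁ − p₀) / p₁.
PN = (0.54844 − 0.3646) / 0.54844 = 0.18384 / 0.54844 ≈ 0.3352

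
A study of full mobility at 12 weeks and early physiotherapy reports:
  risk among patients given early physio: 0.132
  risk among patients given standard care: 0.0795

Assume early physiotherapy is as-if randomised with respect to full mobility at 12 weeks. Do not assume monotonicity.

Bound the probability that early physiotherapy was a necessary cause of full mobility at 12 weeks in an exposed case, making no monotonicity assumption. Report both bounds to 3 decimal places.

0.398 ≤ PN ≤ 1.000

Let p₁ = 0.132, p₀ = 0.0795.
Under exogeneity alone the bounds on PN are max{0,(p₁−p₀)/p₁} ≤ PN ≤ min{1,(1−p₀)/p₁}.
  lower = (p₁ − p₀)/p₁ = 0.0525 / 0.132 ≈ 0.3977
  upper = min{1, (1 − p₀)/p₁} = 0.9205 / 0.132 ≈ 6.9735 → capped at 1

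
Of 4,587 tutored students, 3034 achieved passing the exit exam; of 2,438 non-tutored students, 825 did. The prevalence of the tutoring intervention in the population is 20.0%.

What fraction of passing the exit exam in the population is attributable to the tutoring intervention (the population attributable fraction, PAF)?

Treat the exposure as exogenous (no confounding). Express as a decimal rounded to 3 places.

PAF ≈ 0.160

p₁ = P(outcome | exposed) = 3034/4587 = 0.66143
p₀ = P(outcome | unexposed) = 825/2438 = 0.33839
Overall risk P(Y=1) = π·p₁ + (1−π)·p₀ = 0.2×0.66143 + 0.8×0.33839 = 0.403.
Under exogeneity, PAF = [P(Y=1) − p₀] / P(Y=1).
PAF = (0.403 − 0.33839) / 0.403 ≈ 0.1603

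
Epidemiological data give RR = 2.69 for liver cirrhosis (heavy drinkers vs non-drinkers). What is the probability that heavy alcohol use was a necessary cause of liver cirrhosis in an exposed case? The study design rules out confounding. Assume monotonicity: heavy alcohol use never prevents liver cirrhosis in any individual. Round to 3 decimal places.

Under exogeneity and monotonicity, PN = (RR − 1) / RR = 1 − 1/RR.
PN = (2.69 − 1) / 2.69 = 1.69 / 2.69 ≈ 0.6283

PN ≈ 0.628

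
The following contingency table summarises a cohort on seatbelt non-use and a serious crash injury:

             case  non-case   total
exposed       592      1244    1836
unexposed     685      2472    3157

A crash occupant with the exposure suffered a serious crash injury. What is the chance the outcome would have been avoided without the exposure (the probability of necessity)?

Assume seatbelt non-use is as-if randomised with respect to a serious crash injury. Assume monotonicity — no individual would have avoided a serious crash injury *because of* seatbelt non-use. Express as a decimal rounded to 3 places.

PN ≈ 0.327

p₁ = P(outcome | exposed) = 592/1836 = 0.32244
p₀ = P(outcome | unexposed) = 685/3157 = 0.21698
Under exogeneity and monotonicity, PN = (p₁ − p₀)/p₁.
PN = (0.32244 − 0.21698) / 0.32244 ≈ 0.3271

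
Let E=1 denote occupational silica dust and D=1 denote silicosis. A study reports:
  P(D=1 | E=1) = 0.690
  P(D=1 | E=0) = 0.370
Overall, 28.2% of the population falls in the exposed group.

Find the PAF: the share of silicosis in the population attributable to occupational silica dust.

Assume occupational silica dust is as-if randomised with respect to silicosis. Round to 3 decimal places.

Let p₁ = 0.69, p₀ = 0.37.
Overall risk P(Y=1) = π·p₁ + (1−π)·p₀ = 0.282×0.69 + 0.718×0.37 = 0.46024.
Under exogeneity, PAF = [P(Y=1) − p₀] / P(Y=1).
PAF = (0.46024 − 0.37) / 0.46024 ≈ 0.1961

PAF ≈ 0.196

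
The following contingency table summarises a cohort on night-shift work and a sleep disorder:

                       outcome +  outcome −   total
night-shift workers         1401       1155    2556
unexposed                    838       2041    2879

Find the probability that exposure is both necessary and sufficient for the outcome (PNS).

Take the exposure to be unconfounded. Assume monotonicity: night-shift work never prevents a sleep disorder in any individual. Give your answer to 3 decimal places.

p₁ = P(outcome | exposed) = 1401/2556 = 0.54812
p₀ = P(outcome | unexposed) = 838/2879 = 0.29107
Under exogeneity and monotonicity, PNS = p₁ − p₀.
PNS = 0.54812 − 0.29107 = 0.25705

PNS ≈ 0.257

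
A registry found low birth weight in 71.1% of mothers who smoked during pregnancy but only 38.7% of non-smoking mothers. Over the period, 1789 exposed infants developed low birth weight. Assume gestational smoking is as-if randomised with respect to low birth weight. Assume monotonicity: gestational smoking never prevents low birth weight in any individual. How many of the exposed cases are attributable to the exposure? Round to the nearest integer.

p₁ = 0.711, p₀ = 0.387.
PN = (p₁ − p₀)/p₁ = (0.711 − 0.387) / 0.711 ≈ 0.45570.
Attributable cases ≈ PN × (exposed cases) = 0.45570 × 1789 ≈ 815.24.

about 815 cases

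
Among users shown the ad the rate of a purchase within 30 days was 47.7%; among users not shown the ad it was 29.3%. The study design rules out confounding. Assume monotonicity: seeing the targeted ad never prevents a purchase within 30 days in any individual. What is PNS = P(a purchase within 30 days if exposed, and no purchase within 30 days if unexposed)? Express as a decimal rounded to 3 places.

PNS ≈ 0.184

p₁ = 0.477, p₀ = 0.293.
Under exogeneity and monotonicity, PNS = p₁ − p₀.
PNS = 0.477 − 0.293 = 0.184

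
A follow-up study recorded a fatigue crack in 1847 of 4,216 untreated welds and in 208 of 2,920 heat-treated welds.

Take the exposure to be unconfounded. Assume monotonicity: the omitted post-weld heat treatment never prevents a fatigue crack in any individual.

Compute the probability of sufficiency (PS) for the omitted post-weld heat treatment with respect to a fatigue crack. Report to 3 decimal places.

PS ≈ 0.395

p₁ = P(outcome | exposed) = 1847/4216 = 0.43809
p₀ = P(outcome | unexposed) = 208/2920 = 0.071233
Under exogeneity and monotonicity, PS = (p₁ − p₀) / (1 − p₀).
PS = (0.43809 − 0.071233) / (1 − 0.071233) = 0.36686 / 0.92877 ≈ 0.3950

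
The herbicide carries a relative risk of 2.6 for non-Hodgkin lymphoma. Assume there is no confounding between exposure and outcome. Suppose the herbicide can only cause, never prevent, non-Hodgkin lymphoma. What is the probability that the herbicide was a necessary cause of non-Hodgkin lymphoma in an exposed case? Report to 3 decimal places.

PN ≈ 0.615

Under exogeneity and monotonicity, PN = (RR − 1) / RR = 1 − 1/RR.
PN = (2.6 − 1) / 2.6 = 1.6 / 2.6 ≈ 0.6154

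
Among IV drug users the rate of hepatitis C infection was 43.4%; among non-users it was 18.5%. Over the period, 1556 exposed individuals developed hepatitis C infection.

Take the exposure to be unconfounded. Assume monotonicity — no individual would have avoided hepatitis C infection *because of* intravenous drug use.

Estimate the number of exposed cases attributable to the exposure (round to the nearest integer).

about 893 cases

p₁ = 0.434, p₀ = 0.185.
PN = (p₁ − p₀)/p₁ = (0.434 − 0.185) / 0.434 ≈ 0.57373.
Attributable cases ≈ PN × (exposed cases) = 0.57373 × 1556 ≈ 892.73.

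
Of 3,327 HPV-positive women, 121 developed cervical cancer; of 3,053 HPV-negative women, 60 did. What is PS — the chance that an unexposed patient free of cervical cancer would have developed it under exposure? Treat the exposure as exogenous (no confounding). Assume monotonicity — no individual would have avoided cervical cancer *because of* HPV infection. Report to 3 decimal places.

PS ≈ 0.017

p₁ = P(outcome | exposed) = 121/3327 = 0.036369
p₀ = P(outcome | unexposed) = 60/3053 = 0.019653
Under exogeneity and monotonicity, PS = (p₁ − p₀) / (1 − p₀).
PS = (0.036369 − 0.019653) / (1 − 0.019653) = 0.016716 / 0.98035 ≈ 0.0171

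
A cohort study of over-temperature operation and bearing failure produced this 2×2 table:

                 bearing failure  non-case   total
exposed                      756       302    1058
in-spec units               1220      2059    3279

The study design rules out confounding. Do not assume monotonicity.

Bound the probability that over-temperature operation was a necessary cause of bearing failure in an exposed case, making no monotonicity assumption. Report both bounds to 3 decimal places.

p₁ = P(outcome | exposed) = 756/1058 = 0.71456
p₀ = P(outcome | unexposed) = 1220/3279 = 0.37206
Under exogeneity alone the bounds on PN are max{0,(p₁−p₀)/p₁} ≤ PN ≤ min{1,(1−p₀)/p₁}.
  lower = (p₁ − p₀)/p₁ = 0.34249 / 0.71456 ≈ 0.4793
  upper = min{1, (1 − p₀)/p₁} = 0.62794 / 0.71456 ≈ 0.8788

0.479 ≤ PN ≤ 0.879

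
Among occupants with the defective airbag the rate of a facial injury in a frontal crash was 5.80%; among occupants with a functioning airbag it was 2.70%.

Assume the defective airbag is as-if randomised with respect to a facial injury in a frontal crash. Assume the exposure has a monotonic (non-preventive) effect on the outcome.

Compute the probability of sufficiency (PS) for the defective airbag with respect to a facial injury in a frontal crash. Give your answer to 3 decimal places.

PS ≈ 0.032

p₁ = 0.058, p₀ = 0.027.
Under exogeneity and monotonicity, PS = (p₁ − p₀) / (1 − p₀).
PS = (0.058 − 0.027) / (1 − 0.027) = 0.031 / 0.973 ≈ 0.0319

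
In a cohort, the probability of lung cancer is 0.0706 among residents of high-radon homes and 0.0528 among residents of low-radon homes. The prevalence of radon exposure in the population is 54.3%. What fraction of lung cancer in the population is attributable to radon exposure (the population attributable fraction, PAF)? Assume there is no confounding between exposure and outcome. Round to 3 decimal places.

PAF ≈ 0.155

Let p₁ = 0.0706, p₀ = 0.0528.
Overall risk P(Y=1) = π·p₁ + (1−π)·p₀ = 0.543×0.0706 + 0.457×0.0528 = 0.062465.
Under exogeneity, PAF = [P(Y=1) − p₀] / P(Y=1).
PAF = (0.062465 − 0.0528) / 0.062465 ≈ 0.1547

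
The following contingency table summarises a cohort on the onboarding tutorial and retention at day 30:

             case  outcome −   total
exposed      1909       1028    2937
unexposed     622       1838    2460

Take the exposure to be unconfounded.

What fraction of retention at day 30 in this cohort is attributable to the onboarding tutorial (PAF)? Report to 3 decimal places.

PAF ≈ 0.461

p₁ = P(outcome | exposed) = 1909/2937 = 0.64998
p₀ = P(outcome | unexposed) = 622/2460 = 0.25285
Exposure prevalence π = 2937/5397 = 0.54419; overall risk P(Y=1) = 0.46896.
Under exogeneity, PAF = [P(Y=1) − p₀]/P(Y=1).
PAF = (0.46896 − 0.25285) / 0.46896 ≈ 0.4608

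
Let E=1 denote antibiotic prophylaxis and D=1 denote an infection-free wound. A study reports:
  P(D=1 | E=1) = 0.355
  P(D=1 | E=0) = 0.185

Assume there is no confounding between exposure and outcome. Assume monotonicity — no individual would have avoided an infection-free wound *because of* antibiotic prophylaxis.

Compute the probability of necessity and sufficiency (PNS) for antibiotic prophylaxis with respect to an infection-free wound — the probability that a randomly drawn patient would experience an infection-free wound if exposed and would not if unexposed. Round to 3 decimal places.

PNS ≈ 0.170

Let p₁ = 0.355, p₀ = 0.185.
Under exogeneity and monotonicity, PNS = p₁ − p₀.
PNS = 0.355 − 0.185 = 0.17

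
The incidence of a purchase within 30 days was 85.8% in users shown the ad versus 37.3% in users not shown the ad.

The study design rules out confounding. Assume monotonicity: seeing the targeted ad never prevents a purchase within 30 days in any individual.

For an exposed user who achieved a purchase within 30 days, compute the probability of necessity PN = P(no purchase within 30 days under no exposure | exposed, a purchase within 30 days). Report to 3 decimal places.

p₁ = 0.858, p₀ = 0.373.
Under exogeneity and monotonicity, PN = (p₁ − p₀) / p₁.
PN = (0.858 − 0.373) / 0.858 = 0.485 / 0.858 ≈ 0.5653

PN ≈ 0.565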